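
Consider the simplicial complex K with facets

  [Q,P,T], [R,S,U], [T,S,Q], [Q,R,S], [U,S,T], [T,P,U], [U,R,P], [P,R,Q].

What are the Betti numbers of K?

Take the total order P < Q < R < S < T < U on the vertex set. Then K (dimension 2) consists of the simplices:

  0-simplices (6): P, Q, R, S, T, U
  1-simplices (12): PQ, PR, PT, PU, QR, QS, QT, RS, RU, ST, SU, TU
  2-simplices (8): PQR, PQT, PRU, PTU, QRS, QST, RSU, STU

so the chain groups are C_0 ≅ Z^6, C_1 ≅ Z^12, C_2 ≅ Z^8.

Boundary ∂_1: C_1 → C_0 maps an edge to its endpoints' difference, ∂[p,q] = q − p.
This gives a 6×12 integer matrix of rank 5; reducing to Smith normal form yields diagonal entries (1,1,1,1,1).

∂_2: C_2 → C_1 sends each 2-simplex [p,q,r] to [q,r] − [p,r] + [p,q]. For instance
  ∂PQT = QT − PT + PQ,
  ∂PRU = RU − PU + PR.
This gives a 12×8 integer matrix of rank 7; reducing to Smith normal form yields diagonal entries (1,1,1,1,1,1,1).

Now H_k = ker ∂_k / im ∂_{k+1}, so:

  H_0: rank C_0 − rank ∂_1 = 6 − 5 = 1, and the invariant factors of ∂_1 are all 1, so H_0 = Z.
  H_1: rank ker ∂_1 − rank ∂_2 = (12 − 5) − 7 = 0, and the invariant factors of ∂_2 are all 1, so H_1 = 0.
  H_2: rank ker ∂_2 − rank ∂_3 = (8 − 7) − 0 = 1, and there is no ∂_3, so H_2 = Z.

Hence the Betti numbers are b_0 = 1, b_1 = 0, b_2 = 1.

b_0 = 1, b_1 = 0, b_2 = 1.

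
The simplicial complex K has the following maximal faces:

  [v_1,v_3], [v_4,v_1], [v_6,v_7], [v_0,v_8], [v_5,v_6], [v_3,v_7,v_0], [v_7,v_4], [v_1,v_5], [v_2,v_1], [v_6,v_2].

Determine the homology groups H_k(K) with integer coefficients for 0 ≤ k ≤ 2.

H_0 = Z,  H_1 = Z^3,  H_2 = 0.

Order the vertices as v_0 < v_1 < v_2 < v_3 < v_4 < v_5 < v_6 < v_7 < v_8. Listing each simplex with vertices in this order, K has dimension 2 with simplices:

  0-simplices (9): [v_0], [v_1], [v_2], [v_3], [v_4], [v_5], [v_6], [v_7], [v_8]
  1-simplices (12): [v_0,v_3], [v_0,v_7], [v_0,v_8], [v_1,v_2], [v_1,v_3], [v_1,v_4], [v_1,v_5], [v_2,v_6], [v_3,v_7], [v_4,v_7], [v_5,v_6], [v_6,v_7]
  2-simplices (1): [v_0,v_3,v_7]

so the chain groups are C_0 ≅ Z^9, C_1 ≅ Z^12, C_2 ≅ Z^1.

The boundary map ∂_1: C_1 → C_0 maps an edge to its endpoints' difference, ∂[p,q] = q − p. For instance
  ∂[v_3,v_7] = [v_7] − [v_3].
As a 9×12 matrix over Z this has rank 8, with invariant factors (1,1,1,1,1,1,1,1).

∂_2: C_2 → C_1 maps a triangle to the signed sum of its edges. For instance
  ∂[v_0,v_3,v_7] = [v_3,v_7] − [v_0,v_7] + [v_0,v_3].
The 12×1 boundary matrix has rank 1 and Smith normal form diag(1).

Reading off H_k = ker ∂_k / im ∂_{k+1}:

  H_0: rank C_0 − rank ∂_1 = 9 − 8 = 1, and the invariant factors of ∂_1 are all 1, so H_0 ≅ Z.
  H_1: rank ker ∂_1 − rank ∂_2 = (12 − 8) − 1 = 3, and the invariant factors of ∂_2 are all 1, so H_1 ≅ Z^3.
  H_2: rank ker ∂_2 − rank ∂_3 = (1 − 1) − 0 = 0, and there is no ∂_3, so H_2 ≅ 0.

As a check, the Euler characteristic is 9 − 12 + 1 = -2, which agrees with 1 − 3 + 0 = -2.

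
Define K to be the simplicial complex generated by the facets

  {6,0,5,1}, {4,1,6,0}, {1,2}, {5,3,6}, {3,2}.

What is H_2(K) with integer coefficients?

K has 7 vertices, 13 edges, 8 triangles, 2 3-simplices.
rank ∂_2 = 6, rank ∂_3 = 2 ⇒ b_2 = 8 − 6 − 2 = 0; all invariant factors of ∂_3 are 1 so no torsion. So H_2 ≅ 0.

H_2 ≅ 0.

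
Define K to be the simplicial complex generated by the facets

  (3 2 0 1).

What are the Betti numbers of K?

b_0 = 1, b_1 = 0, b_2 = 0, b_3 = 0.

Take the total order 0 < 1 < 2 < 3 on the vertex set. Then K (dimension 3) consists of the simplices:

  0-simplices (4): [0], [1], [2], [3]
  1-simplices (6): [0,1], [0,2], [0,3], [1,2], [1,3], [2,3]
  2-simplices (4): [0,1,2], [0,1,3], [0,2,3], [1,2,3]
  3-simplices (1): [0,1,2,3]

giving chain groups C_0 ≅ Z^4, C_1 ≅ Z^6, C_2 ≅ Z^4, C_3 ≅ Z^1.

∂_1: C_1 → C_0 sends each edge [p,q] (with p < q) to q − p.
This gives a 4×6 integer matrix of rank 3; reducing to Smith normal form yields diagonal entries (1,1,1).

Boundary ∂_2: C_2 → C_1 sends each 2-simplex [p,q,r] to [q,r] − [p,r] + [p,q]. For instance
  ∂[1,2,3] = [2,3] − [1,3] + [1,2],
  ∂[0,2,3] = [2,3] − [0,3] + [0,2].
This gives a 6×4 integer matrix of rank 3; reducing to Smith normal form yields diagonal entries (1,1,1).

The boundary map ∂_3: C_3 → C_2 sends each 3-simplex σ to the alternating sum Σ_i (−1)^i (σ with its i-th vertex removed). For instance
  ∂[0,1,2,3] = [1,2,3] − [0,2,3] + [0,1,3] − [0,1,2].
The resulting 4×1 matrix has rank 1, and its Smith normal form has invariant factors (1).

Reading off H_k = ker ∂_k / im ∂_{k+1}:

  H_0: rank C_0 − rank ∂_1 = 4 − 3 = 1, and the invariant factors of ∂_1 are all 1, so H_0 ≅ Z.
  H_1: rank ker ∂_1 − rank ∂_2 = (6 − 3) − 3 = 0, and the invariant factors of ∂_2 are all 1, so H_1 ≅ 0.
  H_2: rank ker ∂_2 − rank ∂_3 = (4 − 3) − 1 = 0, and the invariant factors of ∂_3 are all 1, so H_2 ≅ 0.
  H_3: rank ker ∂_3 − rank ∂_4 = (1 − 1) − 0 = 0, and there is no ∂_4, so H_3 ≅ 0.

(K is a triangulation of the 3-simplex.)

Hence the Betti numbers are b_0 = 1, b_1 = 0, b_2 = 0, b_3 = 0.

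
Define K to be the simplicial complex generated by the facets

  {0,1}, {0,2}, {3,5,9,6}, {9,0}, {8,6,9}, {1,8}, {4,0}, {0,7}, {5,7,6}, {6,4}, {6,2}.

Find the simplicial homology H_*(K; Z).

We work with the vertex ordering 0 < 1 < 2 < 3 < 4 < 5 < 6 < 7 < 8 < 9. The simplices of K, each written with vertices in increasing order, are:

  0-simplices (10): [0], [1], [2], [3], [4], [5], [6], [7], [8], [9]
  1-simplices (18): [0,1], [0,2], [0,4], [0,7], [0,9], [1,8], [2,6], [3,5], [3,6], [3,9], [4,6], [5,6], [5,7], [5,9], [6,7], [6,8], [6,9], [8,9]
  2-simplices (6): [3,5,6], [3,5,9], [3,6,9], [5,6,7], [5,6,9], [6,8,9]
  3-simplices (1): [3,5,6,9]

giving chain groups C_0 ≅ Z^10, C_1 ≅ Z^18, C_2 ≅ Z^6, C_3 ≅ Z^1.

∂_1: C_1 → C_0 is given by ∂[p,q] = [q] − [p].
As a 10×18 matrix over Z this has rank 9, with invariant factors (1,1,1,1,1,1,1,1,1).

The boundary map ∂_2: C_2 → C_1 sends each 2-simplex [p,q,r] to [q,r] − [p,r] + [p,q]. For instance
  ∂[5,6,7] = [6,7] − [5,7] + [5,6],
  ∂[3,5,9] = [5,9] − [3,9] + [3,5].
This gives a 18×6 integer matrix of rank 5; reducing to Smith normal form yields diagonal entries (1,1,1,1,1).

∂_3: C_3 → C_2 sends each 3-simplex σ to the alternating sum Σ_i (−1)^i (σ with its i-th vertex removed). For instance
  ∂[3,5,6,9] = [5,6,9] − [3,6,9] + [3,5,9] − [3,5,6].
The resulting 6×1 matrix has rank 1, and its Smith normal form has invariant factors (1).

Computing H_k = (kernel of ∂_k) / (image of ∂_{k+1}):

  H_0: rank C_0 − rank ∂_1 = 10 − 9 = 1, and the invariant factors of ∂_1 are all 1, so H_0 = Z.
  H_1: rank ker ∂_1 − rank ∂_2 = (18 − 9) − 5 = 4, and the invariant factors of ∂_2 are all 1, so H_1 = Z^4.
  H_2: rank ker ∂_2 − rank ∂_3 = (6 − 5) − 1 = 0, and the invariant factors of ∂_3 are all 1, so H_2 = 0.
  H_3: rank ker ∂_3 − rank ∂_4 = (1 − 1) − 0 = 0, and there is no ∂_4, so H_3 = 0.

H_0 ≅ Z,  H_1 ≅ Z^4,  H_2 = 0,  H_3 = 0.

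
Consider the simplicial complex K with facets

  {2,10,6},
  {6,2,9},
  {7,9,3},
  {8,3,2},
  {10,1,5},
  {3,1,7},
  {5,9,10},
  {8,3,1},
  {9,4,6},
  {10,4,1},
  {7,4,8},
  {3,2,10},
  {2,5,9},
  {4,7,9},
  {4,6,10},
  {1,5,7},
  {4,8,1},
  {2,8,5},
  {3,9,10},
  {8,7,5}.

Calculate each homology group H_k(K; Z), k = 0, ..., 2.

We work with the vertex ordering 1 < 2 < 3 < 4 < 5 < 6 < 7 < 8 < 9 < 10. The simplices of K, each written with vertices in increasing order, are:

  0-simplices (10): [1], [2], [3], [4], [5], [6], [7], [8], [9], [10]
  1-simplices (30): (30 of them)
  2-simplices (20): (20 of them)

so the chain groups are C_0 ≅ Z^10, C_1 ≅ Z^30, C_2 ≅ Z^20.

The boundary map ∂_1: C_1 → C_0 maps an edge to its endpoints' difference, ∂[p,q] = q − p. For instance
  ∂[4,7] = [7] − [4].
The 10×30 boundary matrix has rank 9 and Smith normal form diag(1,1,1,1,1,1,1,1,1).

The boundary map ∂_2: C_2 → C_1 acts by ∂[p,q,r] = [q,r] − [p,r] + [p,q]. For instance
  ∂[2,3,8] = [3,8] − [2,8] + [2,3],
  ∂[2,6,9] = [6,9] − [2,9] + [2,6].
The 30×20 boundary matrix has rank 20 and Smith normal form diag(1,1,1,1,1,1,1,1,1,1,1,1,1,1,1,1,1,1,1,2).

From H_k ≅ ker(∂_k) / im(∂_{k+1}) we obtain:

  H_0: rank C_0 − rank ∂_1 = 10 − 9 = 1, and the invariant factors of ∂_1 are all 1, so H_0 ≅ Z.
  H_1: rank ker ∂_1 − rank ∂_2 = (30 − 9) − 20 = 1, and ∂_2 has invariant factor 2 > 1, so H_1 ≅ Z ⊕ Z/2.
  H_2: rank ker ∂_2 − rank ∂_3 = (20 − 20) − 0 = 0, and there is no ∂_3, so H_2 ≅ 0.

As a check, the Euler characteristic is 10 − 30 + 20 = 0, which agrees with 1 − 1 + 0 = 0.

H_0 ≅ Z,  H_1 ≅ Z ⊕ Z/2,  H_2 = 0.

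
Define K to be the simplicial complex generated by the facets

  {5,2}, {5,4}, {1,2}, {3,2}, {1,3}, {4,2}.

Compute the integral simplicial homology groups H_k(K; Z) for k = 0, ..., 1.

H_0 = Z,  H_1 = Z^2.

We work with the vertex ordering 1 < 2 < 3 < 4 < 5. The simplices of K, each written with vertices in increasing order, are:

  0-simplices (5): [1], [2], [3], [4], [5]
  1-simplices (6): [1,2], [1,3], [2,3], [2,4], [2,5], [4,5]

giving chain groups C_0 ≅ Z^5, C_1 ≅ Z^6.

∂_1: C_1 → C_0 is given by ∂[p,q] = [q] − [p].
This gives a 5×6 integer matrix of rank 4; reducing to Smith normal form yields diagonal entries (1,1,1,1).

Now H_k = ker ∂_k / im ∂_{k+1}, so:

  H_0: rank C_0 − rank ∂_1 = 5 − 4 = 1, and the invariant factors of ∂_1 are all 1, so H_0 ≅ Z.
  H_1: rank ker ∂_1 − rank ∂_2 = (6 − 4) − 0 = 2, and there is no ∂_2, so H_1 ≅ Z^2.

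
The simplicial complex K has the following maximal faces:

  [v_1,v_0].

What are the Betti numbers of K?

Fix the vertex order v_0 < v_1 and write every simplex with vertices in increasing order. Then dim K = 1 and the simplices of K are:

  0-simplices (2): [v_0], [v_1]
  1-simplices (1): [v_0,v_1]

so the chain groups are C_0 ≅ Z^2, C_1 ≅ Z^1.

Boundary ∂_1: C_1 → C_0 maps an edge to its endpoints' difference, ∂[p,q] = q − p. For instance
  ∂[v_0,v_1] = [v_1] − [v_0].
This gives a 2×1 integer matrix of rank 1; reducing to Smith normal form yields diagonal entries (1).

Reading off H_k = ker ∂_k / im ∂_{k+1}:

  H_0: rank C_0 − rank ∂_1 = 2 − 1 = 1, and the invariant factors of ∂_1 are all 1, so H_0 ≅ Z.
  H_1: rank ker ∂_1 − rank ∂_2 = (1 − 1) − 0 = 0, and there is no ∂_2, so H_1 ≅ 0.

(K is a triangulation of the 1-simplex.)

Hence the Betti numbers are b_0 = 1, b_1 = 0.

b_0 = 1, b_1 = 0.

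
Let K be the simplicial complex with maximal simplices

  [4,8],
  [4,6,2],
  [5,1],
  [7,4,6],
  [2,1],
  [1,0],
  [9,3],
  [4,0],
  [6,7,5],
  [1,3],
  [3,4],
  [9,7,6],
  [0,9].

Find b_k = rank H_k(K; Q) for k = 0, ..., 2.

Take the total order 0 < 1 < 2 < 3 < 4 < 5 < 6 < 7 < 8 < 9 on the vertex set. Then K (dimension 2) consists of the simplices:

  0-simplices (10): [0], [1], [2], [3], [4], [5], [6], [7], [8], [9]
  1-simplices (18): [0,1], [0,4], [0,9], [1,2], [1,3], [1,5], [2,4], [2,6], [3,4], [3,9], [4,6], [4,7], [4,8], [5,6], [5,7], [6,7], [6,9], [7,9]
  2-simplices (4): [2,4,6], [4,6,7], [5,6,7], [6,7,9]

so the chain groups are C_0 ≅ Z^10, C_1 ≅ Z^18, C_2 ≅ Z^4.

∂_1: C_1 → C_0 is given by ∂[p,q] = [q] − [p]. For instance
  ∂[4,8] = [8] − [4].
This gives a 10×18 integer matrix of rank 9; reducing to Smith normal form yields diagonal entries (1,1,1,1,1,1,1,1,1).

∂_2: C_2 → C_1 maps a triangle to the signed sum of its edges. For instance
  ∂[6,7,9] = [7,9] − [6,9] + [6,7],
  ∂[4,6,7] = [6,7] − [4,7] + [4,6].
The resulting 18×4 matrix has rank 4, and its Smith normal form has invariant factors (1,1,1,1).

Computing H_k = (kernel of ∂_k) / (image of ∂_{k+1}):

  H_0: rank C_0 − rank ∂_1 = 10 − 9 = 1, and the invariant factors of ∂_1 are all 1, so H_0 ≅ Z.
  H_1: rank ker ∂_1 − rank ∂_2 = (18 − 9) − 4 = 5, and the invariant factors of ∂_2 are all 1, so H_1 ≅ Z^5.
  H_2: rank ker ∂_2 − rank ∂_3 = (4 − 4) − 0 = 0, and there is no ∂_3, so H_2 ≅ 0.

As a check, the Euler characteristic is 10 − 18 + 4 = -4, which agrees with 1 − 5 + 0 = -4.

Hence the Betti numbers are b_0 = 1, b_1 = 5, b_2 = 0.

b_0 = 1, b_1 = 5, b_2 = 0.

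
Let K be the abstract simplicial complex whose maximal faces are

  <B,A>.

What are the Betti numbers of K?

b_0 = 1, b_1 = 0.

We work with the vertex ordering A < B. The simplices of K, each written with vertices in increasing order, are:

  0-simplices (2): A, B
  1-simplices (1): AB

Hence C_0 ≅ Z^2, C_1 ≅ Z^1.

The boundary map ∂_1: C_1 → C_0 is given by ∂[p,q] = [q] − [p]. For instance
  ∂AB = B − A.
This gives a 2×1 integer matrix of rank 1; reducing to Smith normal form yields diagonal entries (1).

Reading off H_k = ker ∂_k / im ∂_{k+1}:

  H_0: rank C_0 − rank ∂_1 = 2 − 1 = 1, and the invariant factors of ∂_1 are all 1, so H_0 = Z.
  H_1: rank ker ∂_1 − rank ∂_2 = (1 − 1) − 0 = 0, and there is no ∂_2, so H_1 = 0.

Hence the Betti numbers are b_0 = 1, b_1 = 0.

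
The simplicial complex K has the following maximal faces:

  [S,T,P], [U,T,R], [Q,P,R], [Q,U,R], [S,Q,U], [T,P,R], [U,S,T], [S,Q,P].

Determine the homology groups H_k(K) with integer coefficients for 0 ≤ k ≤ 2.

K has 6 vertices, 12 edges, 8 triangles.
rank ∂_0 = 0, rank ∂_1 = 5 ⇒ b_0 = 6 − 0 − 5 = 1; all invariant factors of ∂_1 are 1 so no torsion. So H_0 ≅ Z.
rank ∂_1 = 5, rank ∂_2 = 7 ⇒ b_1 = 12 − 5 − 7 = 0; all invariant factors of ∂_2 are 1 so no torsion. So H_1 ≅ 0.
rank ∂_2 = 7, rank ∂_3 = 0 ⇒ b_2 = 8 − 7 − 0 = 1. So H_2 ≅ Z.

H_0 ≅ Z,  H_1 = 0,  H_2 ≅ Z.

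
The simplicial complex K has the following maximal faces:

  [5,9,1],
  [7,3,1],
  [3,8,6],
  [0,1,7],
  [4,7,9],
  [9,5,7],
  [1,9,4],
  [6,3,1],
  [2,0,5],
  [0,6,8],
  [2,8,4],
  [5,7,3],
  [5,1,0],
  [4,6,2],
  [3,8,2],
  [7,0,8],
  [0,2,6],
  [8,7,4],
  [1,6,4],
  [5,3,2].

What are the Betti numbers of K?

We work with the vertex ordering 0 < 1 < 2 < 3 < 4 < 5 < 6 < 7 < 8 < 9. The simplices of K, each written with vertices in increasing order, are:

  0-simplices (10): [0], [1], [2], [3], [4], [5], [6], [7], [8], [9]
  1-simplices (30): (30 of them)
  2-simplices (20): (20 of them)

so the chain groups are C_0 ≅ Z^10, C_1 ≅ Z^30, C_2 ≅ Z^20.

∂_1: C_1 → C_0 sends each edge [p,q] (with p < q) to q − p. For instance
  ∂[2,3] = [3] − [2].
This gives a 10×30 integer matrix of rank 9; reducing to Smith normal form yields diagonal entries (1,1,1,1,1,1,1,1,1).

The boundary map ∂_2: C_2 → C_1 maps a triangle to the signed sum of its edges. For instance
  ∂[1,4,6] = [4,6] − [1,6] + [1,4],
  ∂[2,3,5] = [3,5] − [2,5] + [2,3].
As a 30×20 matrix over Z this has rank 20, with invariant factors (1,1,1,1,1,1,1,1,1,1,1,1,1,1,1,1,1,1,1,2).

Computing H_k = (kernel of ∂_k) / (image of ∂_{k+1}):

  H_0: rank C_0 − rank ∂_1 = 10 − 9 = 1, and the invariant factors of ∂_1 are all 1, so H_0 ≅ Z.
  H_1: rank ker ∂_1 − rank ∂_2 = (30 − 9) − 20 = 1, and ∂_2 has invariant factor 2 > 1, so H_1 ≅ Z ⊕ Z_2.
  H_2: rank ker ∂_2 − rank ∂_3 = (20 − 20) − 0 = 0, and there is no ∂_3, so H_2 ≅ 0.

(K is a triangulation of the Klein bottle.)

Hence the Betti numbers are b_0 = 1, b_1 = 1, b_2 = 0.

b_0 = 1, b_1 = 1, b_2 = 0.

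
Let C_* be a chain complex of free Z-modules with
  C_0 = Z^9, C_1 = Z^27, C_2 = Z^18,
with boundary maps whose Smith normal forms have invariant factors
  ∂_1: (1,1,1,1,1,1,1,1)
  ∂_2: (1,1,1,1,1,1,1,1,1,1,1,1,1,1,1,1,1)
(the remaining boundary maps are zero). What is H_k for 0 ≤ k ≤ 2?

H_0: b_0 = 9 − 0 − 8 = 1; torsion from ∂_1 factors > 1: none. So H_0 = Z.
H_1: b_1 = 27 − 8 − 17 = 2; torsion from ∂_2 factors > 1: none. So H_1 = Z^2.
H_2: b_2 = 18 − 17 − 0 = 1; torsion from ∂_3 factors > 1: none. So H_2 = Z.

H_0 = Z,  H_1 = Z^2,  H_2 = Z.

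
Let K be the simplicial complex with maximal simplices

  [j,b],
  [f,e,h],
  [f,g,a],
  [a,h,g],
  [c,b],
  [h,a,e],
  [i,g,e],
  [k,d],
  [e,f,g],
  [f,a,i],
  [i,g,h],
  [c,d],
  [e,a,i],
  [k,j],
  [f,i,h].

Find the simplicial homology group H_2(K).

H_2 = 0.

Fix the vertex order a < b < c < d < e < f < g < h < i < j < k and write every simplex with vertices in increasing order. Then dim K = 2 and the simplices of K are:

  0-simplices (11): a, b, c, d, e, f, g, h, i, j, k
  1-simplices (20): ae, af, ag, ah, ai, bc, bj, cd, dk, ef, eg, eh, ei, fg, fh, fi, gh, gi, hi, jk
  2-simplices (10): aeh, aei, afg, afi, agh, efg, efh, egi, fhi, ghi

giving chain groups C_0 ≅ Z^11, C_1 ≅ Z^20, C_2 ≅ Z^10.

Boundary ∂_1: C_1 → C_0 maps an edge to its endpoints' difference, ∂[p,q] = q − p. For instance
  ∂dk = k − d.
The 11×20 boundary matrix has rank 9 and Smith normal form diag(1,1,1,1,1,1,1,1,1).

∂_2: C_2 → C_1 acts by ∂[p,q,r] = [q,r] − [p,r] + [p,q]. For instance
  ∂afg = fg − ag + af,
  ∂efh = fh − eh + ef.
The resulting 20×10 matrix has rank 10, and its Smith normal form has invariant factors (1,1,1,1,1,1,1,1,1,2).

From H_k ≅ ker(∂_k) / im(∂_{k+1}) we obtain:

  H_2: rank ker ∂_2 − rank ∂_3 = (10 − 10) − 0 = 0, and there is no ∂_3, so H_2 ≅ 0.

(K is a triangulation of the disjoint union of the real projective plane RP^2 and the circle S^1.)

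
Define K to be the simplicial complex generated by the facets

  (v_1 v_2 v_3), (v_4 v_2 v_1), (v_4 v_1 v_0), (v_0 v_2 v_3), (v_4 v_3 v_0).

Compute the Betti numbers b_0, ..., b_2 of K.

K has 5 vertices, 10 edges, 5 triangles.
rank ∂_0 = 0, rank ∂_1 = 4 ⇒ b_0 = 5 − 0 − 4 = 1; all invariant factors of ∂_1 are 1 so no torsion. So H_0 ≅ Z.
rank ∂_1 = 4, rank ∂_2 = 5 ⇒ b_1 = 10 − 4 − 5 = 1; all invariant factors of ∂_2 are 1 so no torsion. So H_1 ≅ Z.
rank ∂_2 = 5, rank ∂_3 = 0 ⇒ b_2 = 5 − 5 − 0 = 0. So H_2 ≅ 0.

b_0 = 1, b_1 = 1, b_2 = 0.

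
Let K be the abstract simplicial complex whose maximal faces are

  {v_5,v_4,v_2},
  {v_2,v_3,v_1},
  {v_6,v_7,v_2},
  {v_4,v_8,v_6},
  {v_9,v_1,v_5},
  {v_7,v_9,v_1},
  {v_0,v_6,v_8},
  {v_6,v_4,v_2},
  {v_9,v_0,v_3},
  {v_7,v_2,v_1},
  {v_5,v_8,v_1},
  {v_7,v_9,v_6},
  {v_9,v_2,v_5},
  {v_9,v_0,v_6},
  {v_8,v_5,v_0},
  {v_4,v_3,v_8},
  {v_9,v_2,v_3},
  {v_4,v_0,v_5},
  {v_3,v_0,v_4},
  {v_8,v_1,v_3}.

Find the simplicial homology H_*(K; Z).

H_0 = Z,  H_1 = Z ⊕ Z/2,  H_2 = 0.

Take the total order v_0 < v_1 < v_2 < v_3 < v_4 < v_5 < v_6 < v_7 < v_8 < v_9 on the vertex set. Then K (dimension 2) consists of the simplices:

  0-simplices (10): [v_0], [v_1], [v_2], [v_3], [v_4], [v_5], [v_6], [v_7], [v_8], [v_9]
  1-simplices (30): (30 of them)
  2-simplices (20): (20 of them)

giving chain groups C_0 ≅ Z^10, C_1 ≅ Z^30, C_2 ≅ Z^20.

Boundary ∂_1: C_1 → C_0 sends each edge [p,q] (with p < q) to q − p.
As a 10×30 matrix over Z this has rank 9, with invariant factors (1,1,1,1,1,1,1,1,1).

The boundary map ∂_2: C_2 → C_1 acts by ∂[p,q,r] = [q,r] − [p,r] + [p,q]. For instance
  ∂[v_2,v_4,v_6] = [v_4,v_6] − [v_2,v_6] + [v_2,v_4],
  ∂[v_4,v_6,v_8] = [v_6,v_8] − [v_4,v_8] + [v_4,v_6].
This gives a 30×20 integer matrix of rank 20; reducing to Smith normal form yields diagonal entries (1,1,1,1,1,1,1,1,1,1,1,1,1,1,1,1,1,1,1,2).

Now H_k = ker ∂_k / im ∂_{k+1}, so:

  H_0: rank C_0 − rank ∂_1 = 10 − 9 = 1, and the invariant factors of ∂_1 are all 1, so H_0 = Z.
  H_1: rank ker ∂_1 − rank ∂_2 = (30 − 9) − 20 = 1, and ∂_2 has invariant factor 2 > 1, so H_1 = Z ⊕ Z/2.
  H_2: rank ker ∂_2 − rank ∂_3 = (20 − 20) − 0 = 0, and there is no ∂_3, so H_2 = 0.

(K is a triangulation of the Klein bottle.)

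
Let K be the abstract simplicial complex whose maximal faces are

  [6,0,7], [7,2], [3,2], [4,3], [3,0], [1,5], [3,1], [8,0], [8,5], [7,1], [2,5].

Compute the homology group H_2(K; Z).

Order the vertices as 0 < 1 < 2 < 3 < 4 < 5 < 6 < 7 < 8. Listing each simplex with vertices in this order, K has dimension 2 with simplices:

  0-simplices (9): [0], [1], [2], [3], [4], [5], [6], [7], [8]
  1-simplices (13): [0,3], [0,6], [0,7], [0,8], [1,3], [1,5], [1,7], [2,3], [2,5], [2,7], [3,4], [5,8], [6,7]
  2-simplices (1): [0,6,7]

giving chain groups C_0 ≅ Z^9, C_1 ≅ Z^13, C_2 ≅ Z^1.

∂_1: C_1 → C_0 is given by ∂[p,q] = [q] − [p].
The 9×13 boundary matrix has rank 8 and Smith normal form diag(1,1,1,1,1,1,1,1).

∂_2: C_2 → C_1 maps a triangle to the signed sum of its edges. For instance
  ∂[0,6,7] = [6,7] − [0,7] + [0,6].
The 13×1 boundary matrix has rank 1 and Smith normal form diag(1).

Now H_k = ker ∂_k / im ∂_{k+1}, so:

  H_2: rank ker ∂_2 − rank ∂_3 = (1 − 1) − 0 = 0, and there is no ∂_3, so H_2 ≅ 0.

H_2 ≅ 0.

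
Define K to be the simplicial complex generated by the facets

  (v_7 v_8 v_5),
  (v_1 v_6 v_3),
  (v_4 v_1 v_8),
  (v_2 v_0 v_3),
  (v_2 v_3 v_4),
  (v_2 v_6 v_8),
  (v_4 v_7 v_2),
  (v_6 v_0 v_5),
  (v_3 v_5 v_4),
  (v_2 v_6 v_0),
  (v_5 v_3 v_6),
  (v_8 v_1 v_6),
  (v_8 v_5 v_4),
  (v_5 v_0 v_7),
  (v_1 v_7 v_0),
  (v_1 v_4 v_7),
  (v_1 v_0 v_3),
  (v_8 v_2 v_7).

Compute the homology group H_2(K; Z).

H_2 = 0.

Take the total order v_0 < v_1 < v_2 < v_3 < v_4 < v_5 < v_6 < v_7 < v_8 on the vertex set. Then K (dimension 2) consists of the simplices:

  0-simplices (9): [v_0], [v_1], [v_2], [v_3], [v_4], [v_5], [v_6], [v_7], [v_8]
  1-simplices (27): (27 of them)
  2-simplices (18): (18 of them)

Hence C_0 ≅ Z^9, C_1 ≅ Z^27, C_2 ≅ Z^18.

∂_1: C_1 → C_0 maps an edge to its endpoints' difference, ∂[p,q] = q − p. For instance
  ∂[v_1,v_8] = [v_8] − [v_1].
The 9×27 boundary matrix has rank 8 and Smith normal form diag(1,1,1,1,1,1,1,1).

Boundary ∂_2: C_2 → C_1 acts by ∂[p,q,r] = [q,r] − [p,r] + [p,q]. For instance
  ∂[v_3,v_5,v_6] = [v_5,v_6] − [v_3,v_6] + [v_3,v_5],
  ∂[v_1,v_4,v_7] = [v_4,v_7] − [v_1,v_7] + [v_1,v_4].
The resulting 27×18 matrix has rank 18, and its Smith normal form has invariant factors (1,1,1,1,1,1,1,1,1,1,1,1,1,1,1,1,1,2).

Reading off H_k = ker ∂_k / im ∂_{k+1}:

  H_2: rank ker ∂_2 − rank ∂_3 = (18 − 18) − 0 = 0, and there is no ∂_3, so H_2 ≅ 0.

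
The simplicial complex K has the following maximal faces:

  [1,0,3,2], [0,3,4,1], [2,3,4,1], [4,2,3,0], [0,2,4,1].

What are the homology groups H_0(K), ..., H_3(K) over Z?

H_0 = Z,  H_1 = 0,  H_2 = 0,  H_3 = Z.

K has 5 vertices, 10 edges, 10 triangles, 5 3-simplices.
rank ∂_0 = 0, rank ∂_1 = 4 ⇒ b_0 = 5 − 0 − 4 = 1; all invariant factors of ∂_1 are 1 so no torsion. So H_0 ≅ Z.
rank ∂_1 = 4, rank ∂_2 = 6 ⇒ b_1 = 10 − 4 − 6 = 0; all invariant factors of ∂_2 are 1 so no torsion. So H_1 ≅ 0.
rank ∂_2 = 6, rank ∂_3 = 4 ⇒ b_2 = 10 − 6 − 4 = 0; all invariant factors of ∂_3 are 1 so no torsion. So H_2 ≅ 0.
rank ∂_3 = 4, rank ∂_4 = 0 ⇒ b_3 = 5 − 4 − 0 = 1. So H_3 ≅ Z.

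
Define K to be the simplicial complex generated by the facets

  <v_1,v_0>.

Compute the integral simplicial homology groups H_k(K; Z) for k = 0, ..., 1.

Fix the vertex order v_0 < v_1 and write every simplex with vertices in increasing order. Then dim K = 1 and the simplices of K are:

  0-simplices (2): [v_0], [v_1]
  1-simplices (1): [v_0,v_1]

giving chain groups C_0 ≅ Z^2, C_1 ≅ Z^1.

Boundary ∂_1: C_1 → C_0 maps an edge to its endpoints' difference, ∂[p,q] = q − p. For instance
  ∂[v_0,v_1] = [v_1] − [v_0].
The resulting 2×1 matrix has rank 1, and its Smith normal form has invariant factors (1).

Reading off H_k = ker ∂_k / im ∂_{k+1}:

  H_0: rank C_0 − rank ∂_1 = 2 − 1 = 1, and the invariant factors of ∂_1 are all 1, so H_0 = Z.
  H_1: rank ker ∂_1 − rank ∂_2 = (1 − 1) − 0 = 0, and there is no ∂_2, so H_1 = 0.

H_0 ≅ Z,  H_1 = 0.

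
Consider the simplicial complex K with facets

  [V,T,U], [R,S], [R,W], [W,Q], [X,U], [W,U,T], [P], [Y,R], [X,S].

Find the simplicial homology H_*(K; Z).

H_0 ≅ Z^2,  H_1 ≅ Z,  H_2 = 0.

Fix the vertex order P < Q < R < S < T < U < V < W < X < Y and write every simplex with vertices in increasing order. Then dim K = 2 and the simplices of K are:

  0-simplices (10): P, Q, R, S, T, U, V, W, X, Y
  1-simplices (11): QW, RS, RW, RY, SX, TU, TV, TW, UV, UW, UX
  2-simplices (2): TUV, TUW

giving chain groups C_0 ≅ Z^10, C_1 ≅ Z^11, C_2 ≅ Z^2.

∂_1: C_1 → C_0 maps an edge to its endpoints' difference, ∂[p,q] = q − p.
As a 10×11 matrix over Z this has rank 8, with invariant factors (1,1,1,1,1,1,1,1).

The boundary map ∂_2: C_2 → C_1 maps a triangle to the signed sum of its edges. For instance
  ∂TUV = UV − TV + TU,
  ∂TUW = UW − TW + TU.
As a 11×2 matrix over Z this has rank 2, with invariant factors (1,1).

Now H_k = ker ∂_k / im ∂_{k+1}, so:

  H_0: rank C_0 − rank ∂_1 = 10 − 8 = 2, and the invariant factors of ∂_1 are all 1, so H_0 = Z^2.
  H_1: rank ker ∂_1 − rank ∂_2 = (11 − 8) − 2 = 1, and the invariant factors of ∂_2 are all 1, so H_1 = Z.
  H_2: rank ker ∂_2 − rank ∂_3 = (2 − 2) − 0 = 0, and there is no ∂_3, so H_2 = 0.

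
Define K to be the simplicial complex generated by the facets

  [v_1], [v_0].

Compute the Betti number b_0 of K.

Order the vertices as v_0 < v_1. Listing each simplex with vertices in this order, K has dimension 0 with simplices:

  0-simplices (2): [v_0], [v_1]

so the chain groups are C_0 ≅ Z^2.

Reading off H_k = ker ∂_k / im ∂_{k+1}:

  H_0: rank C_0 − rank ∂_1 = 2 − 0 = 2, and there is no ∂_1, so H_0 = Z^2.

(K is a triangulation of a set of 2 points.)

Hence the Betti numbers are b_0 = 2.

b_0 = 2.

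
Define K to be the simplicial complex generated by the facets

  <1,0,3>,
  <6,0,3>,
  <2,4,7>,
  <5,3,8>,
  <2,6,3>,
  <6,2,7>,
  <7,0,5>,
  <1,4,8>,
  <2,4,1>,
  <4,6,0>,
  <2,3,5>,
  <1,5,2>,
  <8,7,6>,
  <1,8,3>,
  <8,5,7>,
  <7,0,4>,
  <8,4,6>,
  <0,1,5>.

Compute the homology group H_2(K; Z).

H_2 ≅ 0.

K has 9 vertices, 27 edges, 18 triangles.
rank ∂_2 = 18, rank ∂_3 = 0 ⇒ b_2 = 18 − 18 − 0 = 0. So H_2 = 0.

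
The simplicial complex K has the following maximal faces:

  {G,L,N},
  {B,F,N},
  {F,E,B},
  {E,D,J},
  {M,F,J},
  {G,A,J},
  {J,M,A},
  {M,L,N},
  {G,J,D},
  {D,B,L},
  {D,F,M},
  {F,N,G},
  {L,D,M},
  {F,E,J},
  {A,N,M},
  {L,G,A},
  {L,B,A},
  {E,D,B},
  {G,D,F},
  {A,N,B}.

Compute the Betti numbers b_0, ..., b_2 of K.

b_0 = 1, b_1 = 1, b_2 = 0.

We work with the vertex ordering A < B < D < E < F < G < J < L < M < N. The simplices of K, each written with vertices in increasing order, are:

  0-simplices (10): A, B, D, E, F, G, J, L, M, N
  1-simplices (30): AB, AG, AJ, AL, AM, AN, BD, BE, BF, BL, BN, DE, DF, DG, DJ, DL, DM, EF, EJ, FG, FJ, FM, FN, GJ, GL, GN, JM, LM, LN, MN
  2-simplices (20): ABL, ABN, AGJ, AGL, AJM, AMN, BDE, BDL, BEF, BFN, DEJ, DFG, DFM, DGJ, DLM, EFJ, FGN, FJM, GLN, LMN

so the chain groups are C_0 ≅ Z^10, C_1 ≅ Z^30, C_2 ≅ Z^20.

The boundary map ∂_1: C_1 → C_0 sends each edge [p,q] (with p < q) to q − p. For instance
  ∂MN = N − M.
The 10×30 boundary matrix has rank 9 and Smith normal form diag(1,1,1,1,1,1,1,1,1).

The boundary map ∂_2: C_2 → C_1 maps a triangle to the signed sum of its edges. For instance
  ∂DEJ = EJ − DJ + DE,
  ∂BEF = EF − BF + BE.
This gives a 30×20 integer matrix of rank 20; reducing to Smith normal form yields diagonal entries (1,1,1,1,1,1,1,1,1,1,1,1,1,1,1,1,1,1,1,2).

Now H_k = ker ∂_k / im ∂_{k+1}, so:

  H_0: rank C_0 − rank ∂_1 = 10 − 9 = 1, and the invariant factors of ∂_1 are all 1, so H_0 ≅ Z.
  H_1: rank ker ∂_1 − rank ∂_2 = (30 − 9) − 20 = 1, and ∂_2 has invariant factor 2 > 1, so H_1 ≅ Z × Z/2.
  H_2: rank ker ∂_2 − rank ∂_3 = (20 − 20) − 0 = 0, and there is no ∂_3, so H_2 ≅ 0.

As a check, the Euler characteristic is 10 − 30 + 20 = 0, which agrees with 1 − 1 + 0 = 0.

Hence the Betti numbers are b_0 = 1, b_1 = 1, b_2 = 0.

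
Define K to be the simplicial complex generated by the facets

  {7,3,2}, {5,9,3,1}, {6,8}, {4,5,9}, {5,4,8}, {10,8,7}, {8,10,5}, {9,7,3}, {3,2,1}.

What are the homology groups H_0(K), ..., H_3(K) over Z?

We work with the vertex ordering 1 < 2 < 3 < 4 < 5 < 6 < 7 < 8 < 9 < 10. The simplices of K, each written with vertices in increasing order, are:

  0-simplices (10): [1], [2], [3], [4], [5], [6], [7], [8], [9], [10]
  1-simplices (20): [1,2], [1,3], [1,5], [1,9], [2,3], [2,7], [3,5], [3,7], [3,9], [4,5], [4,8], [4,9], [5,8], [5,9], [5,10], [6,8], [7,8], [7,9], [7,10], [8,10]
  2-simplices (11): [1,2,3], [1,3,5], [1,3,9], [1,5,9], [2,3,7], [3,5,9], [3,7,9], [4,5,8], [4,5,9], [5,8,10], [7,8,10]
  3-simplices (1): [1,3,5,9]

Hence C_0 ≅ Z^10, C_1 ≅ Z^20, C_2 ≅ Z^11, C_3 ≅ Z^1.

Boundary ∂_1: C_1 → C_0 is given by ∂[p,q] = [q] − [p].
As a 10×20 matrix over Z this has rank 9, with invariant factors (1,1,1,1,1,1,1,1,1).

∂_2: C_2 → C_1 acts by ∂[p,q,r] = [q,r] − [p,r] + [p,q]. For instance
  ∂[3,5,9] = [5,9] − [3,9] + [3,5],
  ∂[1,3,9] = [3,9] − [1,9] + [1,3].
This gives a 20×11 integer matrix of rank 10; reducing to Smith normal form yields diagonal entries (1,1,1,1,1,1,1,1,1,1).

The boundary map ∂_3: C_3 → C_2 sends each 3-simplex σ to the alternating sum Σ_i (−1)^i (σ with its i-th vertex removed). For instance
  ∂[1,3,5,9] = [3,5,9] − [1,5,9] + [1,3,9] − [1,3,5].
The resulting 11×1 matrix has rank 1, and its Smith normal form has invariant factors (1).

Reading off H_k = ker ∂_k / im ∂_{k+1}:

  H_0: rank C_0 − rank ∂_1 = 10 − 9 = 1, and the invariant factors of ∂_1 are all 1, so H_0 = Z.
  H_1: rank ker ∂_1 − rank ∂_2 = (20 − 9) − 10 = 1, and the invariant factors of ∂_2 are all 1, so H_1 = Z.
  H_2: rank ker ∂_2 − rank ∂_3 = (11 − 10) − 1 = 0, and the invariant factors of ∂_3 are all 1, so H_2 = 0.
  H_3: rank ker ∂_3 − rank ∂_4 = (1 − 1) − 0 = 0, and there is no ∂_4, so H_3 = 0.

As a check, the Euler characteristic is 10 − 20 + 11 − 1 = 0, which agrees with 1 − 1 + 0 − 0 = 0.

H_0 ≅ Z,  H_1 ≅ Z,  H_2 = 0,  H_3 = 0.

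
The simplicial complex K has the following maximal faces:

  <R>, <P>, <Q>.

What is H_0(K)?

K has 3 vertices.
rank ∂_0 = 0, rank ∂_1 = 0 ⇒ b_0 = 3 − 0 − 0 = 3. So H_0 = Z^3.

H_0 = Z^3.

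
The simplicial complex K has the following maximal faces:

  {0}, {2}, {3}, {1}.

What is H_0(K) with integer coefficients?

H_0 = Z^4.

We work with the vertex ordering 0 < 1 < 2 < 3. The simplices of K, each written with vertices in increasing order, are:

  0-simplices (4): [0], [1], [2], [3]

giving chain groups C_0 ≅ Z^4.

Computing H_k = (kernel of ∂_k) / (image of ∂_{k+1}):

  H_0: rank C_0 − rank ∂_1 = 4 − 0 = 4, and there is no ∂_1, so H_0 = Z^4.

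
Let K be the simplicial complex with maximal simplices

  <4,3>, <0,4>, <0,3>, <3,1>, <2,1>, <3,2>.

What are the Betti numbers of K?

b_0 = 1, b_1 = 2.

We work with the vertex ordering 0 < 1 < 2 < 3 < 4. The simplices of K, each written with vertices in increasing order, are:

  0-simplices (5): [0], [1], [2], [3], [4]
  1-simplices (6): [0,3], [0,4], [1,2], [1,3], [2,3], [3,4]

giving chain groups C_0 ≅ Z^5, C_1 ≅ Z^6.

∂_1: C_1 → C_0 maps an edge to its endpoints' difference, ∂[p,q] = q − p. For instance
  ∂[2,3] = [3] − [2].
As a 5×6 matrix over Z this has rank 4, with invariant factors (1,1,1,1).

Now H_k = ker ∂_k / im ∂_{k+1}, so:

  H_0: rank C_0 − rank ∂_1 = 5 − 4 = 1, and the invariant factors of ∂_1 are all 1, so H_0 = Z.
  H_1: rank ker ∂_1 − rank ∂_2 = (6 − 4) − 0 = 2, and there is no ∂_2, so H_1 = Z^2.

Hence the Betti numbers are b_0 = 1, b_1 = 2.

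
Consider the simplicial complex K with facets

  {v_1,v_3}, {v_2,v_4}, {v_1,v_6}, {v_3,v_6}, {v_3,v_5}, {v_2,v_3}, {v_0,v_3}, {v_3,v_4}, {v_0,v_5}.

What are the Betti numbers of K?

Take the total order v_0 < v_1 < v_2 < v_3 < v_4 < v_5 < v_6 on the vertex set. Then K (dimension 1) consists of the simplices:

  0-simplices (7): [v_0], [v_1], [v_2], [v_3], [v_4], [v_5], [v_6]
  1-simplices (9): [v_0,v_3], [v_0,v_5], [v_1,v_3], [v_1,v_6], [v_2,v_3], [v_2,v_4], [v_3,v_4], [v_3,v_5], [v_3,v_6]

giving chain groups C_0 ≅ Z^7, C_1 ≅ Z^9.

Boundary ∂_1: C_1 → C_0 is given by ∂[p,q] = [q] − [p]. For instance
  ∂[v_1,v_3] = [v_3] − [v_1].
This gives a 7×9 integer matrix of rank 6; reducing to Smith normal form yields diagonal entries (1,1,1,1,1,1).

From H_k ≅ ker(∂_k) / im(∂_{k+1}) we obtain:

  H_0: rank C_0 − rank ∂_1 = 7 − 6 = 1, and the invariant factors of ∂_1 are all 1, so H_0 = Z.
  H_1: rank ker ∂_1 − rank ∂_2 = (9 − 6) − 0 = 3, and there is no ∂_2, so H_1 = Z^3.

Hence the Betti numbers are b_0 = 1, b_1 = 3.

b_0 = 1, b_1 = 3.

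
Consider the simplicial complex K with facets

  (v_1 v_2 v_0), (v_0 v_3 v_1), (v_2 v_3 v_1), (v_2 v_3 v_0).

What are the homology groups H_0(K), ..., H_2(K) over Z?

Order the vertices as v_0 < v_1 < v_2 < v_3. Listing each simplex with vertices in this order, K has dimension 2 with simplices:

  0-simplices (4): [v_0], [v_1], [v_2], [v_3]
  1-simplices (6): [v_0,v_1], [v_0,v_2], [v_0,v_3], [v_1,v_2], [v_1,v_3], [v_2,v_3]
  2-simplices (4): [v_0,v_1,v_2], [v_0,v_1,v_3], [v_0,v_2,v_3], [v_1,v_2,v_3]

so the chain groups are C_0 ≅ Z^4, C_1 ≅ Z^6, C_2 ≅ Z^4.

∂_1: C_1 → C_0 sends each edge [p,q] (with p < q) to q − p. For instance
  ∂[v_0,v_1] = [v_1] − [v_0].
The resulting 4×6 matrix has rank 3, and its Smith normal form has invariant factors (1,1,1).

The boundary map ∂_2: C_2 → C_1 sends each 2-simplex [p,q,r] to [q,r] − [p,r] + [p,q]. For instance
  ∂[v_1,v_2,v_3] = [v_2,v_3] − [v_1,v_3] + [v_1,v_2],
  ∂[v_0,v_1,v_2] = [v_1,v_2] − [v_0,v_2] + [v_0,v_1].
As a 6×4 matrix over Z this has rank 3, with invariant factors (1,1,1).

From H_k ≅ ker(∂_k) / im(∂_{k+1}) we obtain:

  H_0: rank C_0 − rank ∂_1 = 4 − 3 = 1, and the invariant factors of ∂_1 are all 1, so H_0 ≅ Z.
  H_1: rank ker ∂_1 − rank ∂_2 = (6 − 3) − 3 = 0, and the invariant factors of ∂_2 are all 1, so H_1 ≅ 0.
  H_2: rank ker ∂_2 − rank ∂_3 = (4 − 3) − 0 = 1, and there is no ∂_3, so H_2 ≅ Z.

As a check, the Euler characteristic is 4 − 6 + 4 = 2, which agrees with 1 − 0 + 1 = 2.
(K is a triangulation of the 2-sphere S^2.)

H_0 ≅ Z,  H_1 = 0,  H_2 ≅ Z.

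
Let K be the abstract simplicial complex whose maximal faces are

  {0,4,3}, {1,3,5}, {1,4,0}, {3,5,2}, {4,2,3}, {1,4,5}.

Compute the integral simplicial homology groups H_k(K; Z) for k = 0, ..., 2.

H_0 = Z,  H_1 = Z,  H_2 = 0.

K has 6 vertices, 12 edges, 6 triangles.
rank ∂_0 = 0, rank ∂_1 = 5 ⇒ b_0 = 6 − 0 − 5 = 1; all invariant factors of ∂_1 are 1 so no torsion. So H_0 ≅ Z.
rank ∂_1 = 5, rank ∂_2 = 6 ⇒ b_1 = 12 − 5 − 6 = 1; all invariant factors of ∂_2 are 1 so no torsion. So H_1 ≅ Z.
rank ∂_2 = 6, rank ∂_3 = 0 ⇒ b_2 = 6 − 6 − 0 = 0. So H_2 ≅ 0.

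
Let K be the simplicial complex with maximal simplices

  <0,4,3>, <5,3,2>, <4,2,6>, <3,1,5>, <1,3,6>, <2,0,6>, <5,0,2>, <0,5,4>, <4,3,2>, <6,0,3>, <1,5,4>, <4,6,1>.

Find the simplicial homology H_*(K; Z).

Order the vertices as 0 < 1 < 2 < 3 < 4 < 5 < 6. Listing each simplex with vertices in this order, K has dimension 2 with simplices:

  0-simplices (7): [0], [1], [2], [3], [4], [5], [6]
  1-simplices (18): [0,2], [0,3], [0,4], [0,5], [0,6], [1,3], [1,4], [1,5], [1,6], [2,3], [2,4], [2,5], [2,6], [3,4], [3,5], [3,6], [4,5], [4,6]
  2-simplices (12): [0,2,5], [0,2,6], [0,3,4], [0,3,6], [0,4,5], [1,3,5], [1,3,6], [1,4,5], [1,4,6], [2,3,4], [2,3,5], [2,4,6]

Hence C_0 ≅ Z^7, C_1 ≅ Z^18, C_2 ≅ Z^12.

∂_1: C_1 → C_0 is given by ∂[p,q] = [q] − [p]. For instance
  ∂[1,4] = [4] − [1].
The 7×18 boundary matrix has rank 6 and Smith normal form diag(1,1,1,1,1,1).

The boundary map ∂_2: C_2 → C_1 acts by ∂[p,q,r] = [q,r] − [p,r] + [p,q]. For instance
  ∂[1,4,5] = [4,5] − [1,5] + [1,4],
  ∂[1,3,5] = [3,5] − [1,5] + [1,3].
The resulting 18×12 matrix has rank 12, and its Smith normal form has invariant factors (1,1,1,1,1,1,1,1,1,1,1,2).

Computing H_k = (kernel of ∂_k) / (image of ∂_{k+1}):

  H_0: rank C_0 − rank ∂_1 = 7 − 6 = 1, and the invariant factors of ∂_1 are all 1, so H_0 = Z.
  H_1: rank ker ∂_1 − rank ∂_2 = (18 − 6) − 12 = 0, and ∂_2 has invariant factor 2 > 1, so H_1 = Z/2Z.
  H_2: rank ker ∂_2 − rank ∂_3 = (12 − 12) − 0 = 0, and there is no ∂_3, so H_2 = 0.

(K is a triangulation of the real projective plane RP^2.)

H_0 ≅ Z,  H_1 ≅ Z/2Z,  H_2 = 0.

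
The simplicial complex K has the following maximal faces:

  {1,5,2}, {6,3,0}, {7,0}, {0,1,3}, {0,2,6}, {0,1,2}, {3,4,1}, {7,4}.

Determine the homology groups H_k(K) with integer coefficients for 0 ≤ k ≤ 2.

H_0 = Z,  H_1 = Z,  H_2 = 0.

Order the vertices as 0 < 1 < 2 < 3 < 4 < 5 < 6 < 7. Listing each simplex with vertices in this order, K has dimension 2 with simplices:

  0-simplices (8): [0], [1], [2], [3], [4], [5], [6], [7]
  1-simplices (14): [0,1], [0,2], [0,3], [0,6], [0,7], [1,2], [1,3], [1,4], [1,5], [2,5], [2,6], [3,4], [3,6], [4,7]
  2-simplices (6): [0,1,2], [0,1,3], [0,2,6], [0,3,6], [1,2,5], [1,3,4]

Hence C_0 ≅ Z^8, C_1 ≅ Z^14, C_2 ≅ Z^6.

Boundary ∂_1: C_1 → C_0 sends each edge [p,q] (with p < q) to q − p.
This gives a 8×14 integer matrix of rank 7; reducing to Smith normal form yields diagonal entries (1,1,1,1,1,1,1).

The boundary map ∂_2: C_2 → C_1 sends each 2-simplex [p,q,r] to [q,r] − [p,r] + [p,q]. For instance
  ∂[0,3,6] = [3,6] − [0,6] + [0,3],
  ∂[0,1,3] = [1,3] − [0,3] + [0,1].
This gives a 14×6 integer matrix of rank 6; reducing to Smith normal form yields diagonal entries (1,1,1,1,1,1).

Reading off H_k = ker ∂_k / im ∂_{k+1}:

  H_0: rank C_0 − rank ∂_1 = 8 − 7 = 1, and the invariant factors of ∂_1 are all 1, so H_0 ≅ Z.
  H_1: rank ker ∂_1 − rank ∂_2 = (14 − 7) − 6 = 1, and the invariant factors of ∂_2 are all 1, so H_1 ≅ Z.
  H_2: rank ker ∂_2 − rank ∂_3 = (6 − 6) − 0 = 0, and there is no ∂_3, so H_2 ≅ 0.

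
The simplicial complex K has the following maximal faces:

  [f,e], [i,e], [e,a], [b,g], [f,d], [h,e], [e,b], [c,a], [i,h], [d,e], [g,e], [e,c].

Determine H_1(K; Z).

Fix the vertex order a < b < c < d < e < f < g < h < i and write every simplex with vertices in increasing order. Then dim K = 1 and the simplices of K are:

  0-simplices (9): a, b, c, d, e, f, g, h, i
  1-simplices (12): ac, ae, be, bg, ce, de, df, ef, eg, eh, ei, hi

so the chain groups are C_0 ≅ Z^9, C_1 ≅ Z^12.

∂_1: C_1 → C_0 sends each edge [p,q] (with p < q) to q − p. For instance
  ∂de = e − d.
This gives a 9×12 integer matrix of rank 8; reducing to Smith normal form yields diagonal entries (1,1,1,1,1,1,1,1).

Reading off H_k = ker ∂_k / im ∂_{k+1}:

  H_1: rank ker ∂_1 − rank ∂_2 = (12 − 8) − 0 = 4, and there is no ∂_2, so H_1 = Z^4.

H_1 ≅ Z^4.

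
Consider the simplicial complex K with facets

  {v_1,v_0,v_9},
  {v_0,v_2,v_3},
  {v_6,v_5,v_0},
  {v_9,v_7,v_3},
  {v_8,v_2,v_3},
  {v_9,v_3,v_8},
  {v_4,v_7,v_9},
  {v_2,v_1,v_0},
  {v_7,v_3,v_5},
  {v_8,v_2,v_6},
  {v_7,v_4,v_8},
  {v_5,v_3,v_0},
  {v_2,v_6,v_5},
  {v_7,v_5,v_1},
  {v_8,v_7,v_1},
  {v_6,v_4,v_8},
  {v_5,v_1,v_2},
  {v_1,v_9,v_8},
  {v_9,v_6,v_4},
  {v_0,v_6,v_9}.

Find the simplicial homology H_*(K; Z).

Take the total order v_0 < v_1 < v_2 < v_3 < v_4 < v_5 < v_6 < v_7 < v_8 < v_9 on the vertex set. Then K (dimension 2) consists of the simplices:

  0-simplices (10): [v_0], [v_1], [v_2], [v_3], [v_4], [v_5], [v_6], [v_7], [v_8], [v_9]
  1-simplices (30): (30 of them)
  2-simplices (20): (20 of them)

so the chain groups are C_0 ≅ Z^10, C_1 ≅ Z^30, C_2 ≅ Z^20.

∂_1: C_1 → C_0 is given by ∂[p,q] = [q] − [p]. For instance
  ∂[v_1,v_2] = [v_2] − [v_1].
This gives a 10×30 integer matrix of rank 9; reducing to Smith normal form yields diagonal entries (1,1,1,1,1,1,1,1,1).

∂_2: C_2 → C_1 acts by ∂[p,q,r] = [q,r] − [p,r] + [p,q]. For instance
  ∂[v_3,v_8,v_9] = [v_8,v_9] − [v_3,v_9] + [v_3,v_8],
  ∂[v_4,v_7,v_9] = [v_7,v_9] − [v_4,v_9] + [v_4,v_7].
The 30×20 boundary matrix has rank 20 and Smith normal form diag(1,1,1,1,1,1,1,1,1,1,1,1,1,1,1,1,1,1,1,2).

Now H_k = ker ∂_k / im ∂_{k+1}, so:

  H_0: rank C_0 − rank ∂_1 = 10 − 9 = 1, and the invariant factors of ∂_1 are all 1, so H_0 ≅ Z.
  H_1: rank ker ∂_1 − rank ∂_2 = (30 − 9) − 20 = 1, and ∂_2 has invariant factor 2 > 1, so H_1 ≅ Z ⊕ Z/2Z.
  H_2: rank ker ∂_2 − rank ∂_3 = (20 − 20) − 0 = 0, and there is no ∂_3, so H_2 ≅ 0.

As a check, the Euler characteristic is 10 − 30 + 20 = 0, which agrees with 1 − 1 + 0 = 0.

H_0 ≅ Z,  H_1 ≅ Z ⊕ Z/2Z,  H_2 = 0.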